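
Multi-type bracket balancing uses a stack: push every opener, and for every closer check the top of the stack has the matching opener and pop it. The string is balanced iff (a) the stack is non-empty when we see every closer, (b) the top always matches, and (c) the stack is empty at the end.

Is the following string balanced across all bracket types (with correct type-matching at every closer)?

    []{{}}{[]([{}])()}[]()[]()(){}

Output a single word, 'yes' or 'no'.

Answer: yes

Derivation:
pos 0: push '['; stack = [
pos 1: ']' matches '['; pop; stack = (empty)
pos 2: push '{'; stack = {
pos 3: push '{'; stack = {{
pos 4: '}' matches '{'; pop; stack = {
pos 5: '}' matches '{'; pop; stack = (empty)
pos 6: push '{'; stack = {
pos 7: push '['; stack = {[
pos 8: ']' matches '['; pop; stack = {
pos 9: push '('; stack = {(
pos 10: push '['; stack = {([
pos 11: push '{'; stack = {([{
pos 12: '}' matches '{'; pop; stack = {([
pos 13: ']' matches '['; pop; stack = {(
pos 14: ')' matches '('; pop; stack = {
pos 15: push '('; stack = {(
pos 16: ')' matches '('; pop; stack = {
pos 17: '}' matches '{'; pop; stack = (empty)
pos 18: push '['; stack = [
pos 19: ']' matches '['; pop; stack = (empty)
pos 20: push '('; stack = (
pos 21: ')' matches '('; pop; stack = (empty)
pos 22: push '['; stack = [
pos 23: ']' matches '['; pop; stack = (empty)
pos 24: push '('; stack = (
pos 25: ')' matches '('; pop; stack = (empty)
pos 26: push '('; stack = (
pos 27: ')' matches '('; pop; stack = (empty)
pos 28: push '{'; stack = {
pos 29: '}' matches '{'; pop; stack = (empty)
end: stack empty → VALID
Verdict: properly nested → yes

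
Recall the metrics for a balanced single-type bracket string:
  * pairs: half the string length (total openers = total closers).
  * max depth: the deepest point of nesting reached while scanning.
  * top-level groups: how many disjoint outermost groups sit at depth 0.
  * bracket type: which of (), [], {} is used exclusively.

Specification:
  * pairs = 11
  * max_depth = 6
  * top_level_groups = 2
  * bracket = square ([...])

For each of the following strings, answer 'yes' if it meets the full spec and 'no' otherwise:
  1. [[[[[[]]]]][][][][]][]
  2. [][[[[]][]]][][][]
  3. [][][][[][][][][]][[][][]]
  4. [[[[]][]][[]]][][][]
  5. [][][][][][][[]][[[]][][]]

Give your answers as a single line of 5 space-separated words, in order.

String 1 '[[[[[[]]]]][][][][]][]': depth seq [1 2 3 4 5 6 5 4 3 2 1 2 1 2 1 2 1 2 1 0 1 0]
  -> pairs=11 depth=6 groups=2 -> yes
String 2 '[][[[[]][]]][][][]': depth seq [1 0 1 2 3 4 3 2 3 2 1 0 1 0 1 0 1 0]
  -> pairs=9 depth=4 groups=5 -> no
String 3 '[][][][[][][][][]][[][][]]': depth seq [1 0 1 0 1 0 1 2 1 2 1 2 1 2 1 2 1 0 1 2 1 2 1 2 1 0]
  -> pairs=13 depth=2 groups=5 -> no
String 4 '[[[[]][]][[]]][][][]': depth seq [1 2 3 4 3 2 3 2 1 2 3 2 1 0 1 0 1 0 1 0]
  -> pairs=10 depth=4 groups=4 -> no
String 5 '[][][][][][][[]][[[]][][]]': depth seq [1 0 1 0 1 0 1 0 1 0 1 0 1 2 1 0 1 2 3 2 1 2 1 2 1 0]
  -> pairs=13 depth=3 groups=8 -> no

Answer: yes no no no no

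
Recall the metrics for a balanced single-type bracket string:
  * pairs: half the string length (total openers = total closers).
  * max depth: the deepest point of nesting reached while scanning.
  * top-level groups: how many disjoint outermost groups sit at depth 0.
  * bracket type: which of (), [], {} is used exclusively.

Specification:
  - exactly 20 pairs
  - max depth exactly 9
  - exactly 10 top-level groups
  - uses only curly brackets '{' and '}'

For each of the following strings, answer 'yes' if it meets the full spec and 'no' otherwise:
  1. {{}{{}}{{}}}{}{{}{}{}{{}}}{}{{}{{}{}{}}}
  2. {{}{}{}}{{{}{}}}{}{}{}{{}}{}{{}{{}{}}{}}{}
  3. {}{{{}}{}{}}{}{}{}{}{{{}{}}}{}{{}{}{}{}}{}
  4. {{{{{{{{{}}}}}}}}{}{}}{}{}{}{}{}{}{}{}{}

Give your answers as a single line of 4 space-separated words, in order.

String 1 '{{}{{}}{{}}}{}{{}{}{}{{}}}{}{{}{{}{}{}}}': depth seq [1 2 1 2 3 2 1 2 3 2 1 0 1 0 1 2 1 2 1 2 1 2 3 2 1 0 1 0 1 2 1 2 3 2 3 2 3 2 1 0]
  -> pairs=20 depth=3 groups=5 -> no
String 2 '{{}{}{}}{{{}{}}}{}{}{}{{}}{}{{}{{}{}}{}}{}': depth seq [1 2 1 2 1 2 1 0 1 2 3 2 3 2 1 0 1 0 1 0 1 0 1 2 1 0 1 0 1 2 1 2 3 2 3 2 1 2 1 0 1 0]
  -> pairs=21 depth=3 groups=9 -> no
String 3 '{}{{{}}{}{}}{}{}{}{}{{{}{}}}{}{{}{}{}{}}{}': depth seq [1 0 1 2 3 2 1 2 1 2 1 0 1 0 1 0 1 0 1 0 1 2 3 2 3 2 1 0 1 0 1 2 1 2 1 2 1 2 1 0 1 0]
  -> pairs=21 depth=3 groups=10 -> no
String 4 '{{{{{{{{{}}}}}}}}{}{}}{}{}{}{}{}{}{}{}{}': depth seq [1 2 3 4 5 6 7 8 9 8 7 6 5 4 3 2 1 2 1 2 1 0 1 0 1 0 1 0 1 0 1 0 1 0 1 0 1 0 1 0]
  -> pairs=20 depth=9 groups=10 -> yes

Answer: no no no yes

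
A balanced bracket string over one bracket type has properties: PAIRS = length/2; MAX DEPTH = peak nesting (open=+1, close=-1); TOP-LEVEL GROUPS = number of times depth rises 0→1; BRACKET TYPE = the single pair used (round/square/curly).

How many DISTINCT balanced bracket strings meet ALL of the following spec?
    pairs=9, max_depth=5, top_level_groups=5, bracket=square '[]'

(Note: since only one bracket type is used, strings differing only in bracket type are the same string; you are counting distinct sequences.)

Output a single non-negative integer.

Spec: pairs=9 depth=5 groups=5
Count(depth <= 5) = 275
Count(depth <= 4) = 270
Count(depth == 5) = 275 - 270 = 5

Answer: 5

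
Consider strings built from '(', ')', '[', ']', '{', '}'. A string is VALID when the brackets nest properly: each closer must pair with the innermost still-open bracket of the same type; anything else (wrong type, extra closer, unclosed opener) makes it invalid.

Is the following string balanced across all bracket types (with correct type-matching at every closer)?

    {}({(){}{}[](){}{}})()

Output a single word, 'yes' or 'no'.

Answer: yes

Derivation:
pos 0: push '{'; stack = {
pos 1: '}' matches '{'; pop; stack = (empty)
pos 2: push '('; stack = (
pos 3: push '{'; stack = ({
pos 4: push '('; stack = ({(
pos 5: ')' matches '('; pop; stack = ({
pos 6: push '{'; stack = ({{
pos 7: '}' matches '{'; pop; stack = ({
pos 8: push '{'; stack = ({{
pos 9: '}' matches '{'; pop; stack = ({
pos 10: push '['; stack = ({[
pos 11: ']' matches '['; pop; stack = ({
pos 12: push '('; stack = ({(
pos 13: ')' matches '('; pop; stack = ({
pos 14: push '{'; stack = ({{
pos 15: '}' matches '{'; pop; stack = ({
pos 16: push '{'; stack = ({{
pos 17: '}' matches '{'; pop; stack = ({
pos 18: '}' matches '{'; pop; stack = (
pos 19: ')' matches '('; pop; stack = (empty)
pos 20: push '('; stack = (
pos 21: ')' matches '('; pop; stack = (empty)
end: stack empty → VALID
Verdict: properly nested → yes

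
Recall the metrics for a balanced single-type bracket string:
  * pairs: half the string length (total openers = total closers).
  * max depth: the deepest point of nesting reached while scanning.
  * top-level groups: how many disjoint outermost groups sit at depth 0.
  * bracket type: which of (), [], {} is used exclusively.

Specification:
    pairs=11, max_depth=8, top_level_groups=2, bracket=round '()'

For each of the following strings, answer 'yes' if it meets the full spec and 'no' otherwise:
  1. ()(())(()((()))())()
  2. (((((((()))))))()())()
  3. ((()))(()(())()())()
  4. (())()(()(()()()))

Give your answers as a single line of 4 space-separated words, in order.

Answer: no yes no no

Derivation:
String 1 '()(())(()((()))())()': depth seq [1 0 1 2 1 0 1 2 1 2 3 4 3 2 1 2 1 0 1 0]
  -> pairs=10 depth=4 groups=4 -> no
String 2 '(((((((()))))))()())()': depth seq [1 2 3 4 5 6 7 8 7 6 5 4 3 2 1 2 1 2 1 0 1 0]
  -> pairs=11 depth=8 groups=2 -> yes
String 3 '((()))(()(())()())()': depth seq [1 2 3 2 1 0 1 2 1 2 3 2 1 2 1 2 1 0 1 0]
  -> pairs=10 depth=3 groups=3 -> no
String 4 '(())()(()(()()()))': depth seq [1 2 1 0 1 0 1 2 1 2 3 2 3 2 3 2 1 0]
  -> pairs=9 depth=3 groups=3 -> no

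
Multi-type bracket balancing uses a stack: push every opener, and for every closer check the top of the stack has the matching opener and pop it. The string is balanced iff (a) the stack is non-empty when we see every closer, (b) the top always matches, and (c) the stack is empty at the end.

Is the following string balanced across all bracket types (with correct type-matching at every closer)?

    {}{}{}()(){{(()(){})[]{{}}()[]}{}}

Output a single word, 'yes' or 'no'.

pos 0: push '{'; stack = {
pos 1: '}' matches '{'; pop; stack = (empty)
pos 2: push '{'; stack = {
pos 3: '}' matches '{'; pop; stack = (empty)
pos 4: push '{'; stack = {
pos 5: '}' matches '{'; pop; stack = (empty)
pos 6: push '('; stack = (
pos 7: ')' matches '('; pop; stack = (empty)
pos 8: push '('; stack = (
pos 9: ')' matches '('; pop; stack = (empty)
pos 10: push '{'; stack = {
pos 11: push '{'; stack = {{
pos 12: push '('; stack = {{(
pos 13: push '('; stack = {{((
pos 14: ')' matches '('; pop; stack = {{(
pos 15: push '('; stack = {{((
pos 16: ')' matches '('; pop; stack = {{(
pos 17: push '{'; stack = {{({
pos 18: '}' matches '{'; pop; stack = {{(
pos 19: ')' matches '('; pop; stack = {{
pos 20: push '['; stack = {{[
pos 21: ']' matches '['; pop; stack = {{
pos 22: push '{'; stack = {{{
pos 23: push '{'; stack = {{{{
pos 24: '}' matches '{'; pop; stack = {{{
pos 25: '}' matches '{'; pop; stack = {{
pos 26: push '('; stack = {{(
pos 27: ')' matches '('; pop; stack = {{
pos 28: push '['; stack = {{[
pos 29: ']' matches '['; pop; stack = {{
pos 30: '}' matches '{'; pop; stack = {
pos 31: push '{'; stack = {{
pos 32: '}' matches '{'; pop; stack = {
pos 33: '}' matches '{'; pop; stack = (empty)
end: stack empty → VALID
Verdict: properly nested → yes

Answer: yes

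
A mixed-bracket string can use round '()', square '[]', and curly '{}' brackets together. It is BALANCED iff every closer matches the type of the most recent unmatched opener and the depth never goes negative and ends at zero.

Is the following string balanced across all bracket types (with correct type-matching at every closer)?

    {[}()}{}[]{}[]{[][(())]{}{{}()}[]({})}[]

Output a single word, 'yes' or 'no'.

Answer: no

Derivation:
pos 0: push '{'; stack = {
pos 1: push '['; stack = {[
pos 2: saw closer '}' but top of stack is '[' (expected ']') → INVALID
Verdict: type mismatch at position 2: '}' closes '[' → no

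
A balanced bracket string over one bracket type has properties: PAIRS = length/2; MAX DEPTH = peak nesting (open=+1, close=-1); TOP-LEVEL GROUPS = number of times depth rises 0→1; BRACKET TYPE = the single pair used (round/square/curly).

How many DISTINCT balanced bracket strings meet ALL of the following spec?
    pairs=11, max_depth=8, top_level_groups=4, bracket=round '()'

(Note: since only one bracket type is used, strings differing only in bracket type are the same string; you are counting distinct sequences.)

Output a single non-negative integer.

Spec: pairs=11 depth=8 groups=4
Count(depth <= 8) = 7072
Count(depth <= 7) = 7068
Count(depth == 8) = 7072 - 7068 = 4

Answer: 4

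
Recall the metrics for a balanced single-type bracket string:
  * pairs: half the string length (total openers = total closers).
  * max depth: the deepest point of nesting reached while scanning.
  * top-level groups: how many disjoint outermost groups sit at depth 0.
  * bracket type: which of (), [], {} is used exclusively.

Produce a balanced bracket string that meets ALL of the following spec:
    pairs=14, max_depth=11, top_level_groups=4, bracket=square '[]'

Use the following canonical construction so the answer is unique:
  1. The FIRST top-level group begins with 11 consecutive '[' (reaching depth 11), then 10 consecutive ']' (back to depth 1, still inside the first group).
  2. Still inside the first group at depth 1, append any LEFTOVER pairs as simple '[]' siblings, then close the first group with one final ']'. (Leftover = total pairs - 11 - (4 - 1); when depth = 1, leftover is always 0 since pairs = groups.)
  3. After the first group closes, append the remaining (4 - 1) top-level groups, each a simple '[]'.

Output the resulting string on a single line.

Answer: [[[[[[[[[[[]]]]]]]]]]][][][]

Derivation:
Spec: pairs=14 depth=11 groups=4
Leftover pairs = 14 - 11 - (4-1) = 0
First group: deep chain of depth 11 + 0 sibling pairs
Remaining 3 groups: simple '[]' each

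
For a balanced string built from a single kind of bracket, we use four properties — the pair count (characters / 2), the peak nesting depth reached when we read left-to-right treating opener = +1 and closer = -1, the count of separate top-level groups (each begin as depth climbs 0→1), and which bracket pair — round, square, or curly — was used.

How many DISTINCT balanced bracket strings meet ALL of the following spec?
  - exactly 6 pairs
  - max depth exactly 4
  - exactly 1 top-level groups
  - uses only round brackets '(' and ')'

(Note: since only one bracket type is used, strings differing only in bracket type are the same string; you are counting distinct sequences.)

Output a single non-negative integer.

Spec: pairs=6 depth=4 groups=1
Count(depth <= 4) = 34
Count(depth <= 3) = 16
Count(depth == 4) = 34 - 16 = 18

Answer: 18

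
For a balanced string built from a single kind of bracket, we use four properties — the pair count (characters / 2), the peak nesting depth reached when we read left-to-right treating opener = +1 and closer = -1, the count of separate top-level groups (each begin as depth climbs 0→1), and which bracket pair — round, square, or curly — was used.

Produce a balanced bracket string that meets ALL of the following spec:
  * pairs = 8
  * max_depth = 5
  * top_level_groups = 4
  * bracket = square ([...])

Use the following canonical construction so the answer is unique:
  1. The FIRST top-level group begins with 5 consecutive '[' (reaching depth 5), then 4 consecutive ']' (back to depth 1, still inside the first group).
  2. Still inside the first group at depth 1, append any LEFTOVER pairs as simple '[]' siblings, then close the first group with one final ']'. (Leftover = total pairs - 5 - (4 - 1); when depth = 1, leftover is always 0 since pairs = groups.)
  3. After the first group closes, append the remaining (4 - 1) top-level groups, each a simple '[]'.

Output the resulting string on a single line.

Answer: [[[[[]]]]][][][]

Derivation:
Spec: pairs=8 depth=5 groups=4
Leftover pairs = 8 - 5 - (4-1) = 0
First group: deep chain of depth 5 + 0 sibling pairs
Remaining 3 groups: simple '[]' each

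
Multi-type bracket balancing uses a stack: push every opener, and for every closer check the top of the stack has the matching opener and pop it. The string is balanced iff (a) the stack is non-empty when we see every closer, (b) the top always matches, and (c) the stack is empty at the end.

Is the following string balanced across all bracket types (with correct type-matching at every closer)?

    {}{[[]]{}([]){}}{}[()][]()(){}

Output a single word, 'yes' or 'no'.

pos 0: push '{'; stack = {
pos 1: '}' matches '{'; pop; stack = (empty)
pos 2: push '{'; stack = {
pos 3: push '['; stack = {[
pos 4: push '['; stack = {[[
pos 5: ']' matches '['; pop; stack = {[
pos 6: ']' matches '['; pop; stack = {
pos 7: push '{'; stack = {{
pos 8: '}' matches '{'; pop; stack = {
pos 9: push '('; stack = {(
pos 10: push '['; stack = {([
pos 11: ']' matches '['; pop; stack = {(
pos 12: ')' matches '('; pop; stack = {
pos 13: push '{'; stack = {{
pos 14: '}' matches '{'; pop; stack = {
pos 15: '}' matches '{'; pop; stack = (empty)
pos 16: push '{'; stack = {
pos 17: '}' matches '{'; pop; stack = (empty)
pos 18: push '['; stack = [
pos 19: push '('; stack = [(
pos 20: ')' matches '('; pop; stack = [
pos 21: ']' matches '['; pop; stack = (empty)
pos 22: push '['; stack = [
pos 23: ']' matches '['; pop; stack = (empty)
pos 24: push '('; stack = (
pos 25: ')' matches '('; pop; stack = (empty)
pos 26: push '('; stack = (
pos 27: ')' matches '('; pop; stack = (empty)
pos 28: push '{'; stack = {
pos 29: '}' matches '{'; pop; stack = (empty)
end: stack empty → VALID
Verdict: properly nested → yes

Answer: yes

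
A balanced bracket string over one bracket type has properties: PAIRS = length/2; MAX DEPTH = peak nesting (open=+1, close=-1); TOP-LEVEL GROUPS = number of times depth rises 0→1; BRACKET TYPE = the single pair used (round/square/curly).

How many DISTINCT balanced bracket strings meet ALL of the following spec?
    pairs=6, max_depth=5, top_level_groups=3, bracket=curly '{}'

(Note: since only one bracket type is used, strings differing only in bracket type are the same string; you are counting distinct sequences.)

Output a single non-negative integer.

Spec: pairs=6 depth=5 groups=3
Count(depth <= 5) = 28
Count(depth <= 4) = 28
Count(depth == 5) = 28 - 28 = 0

Answer: 0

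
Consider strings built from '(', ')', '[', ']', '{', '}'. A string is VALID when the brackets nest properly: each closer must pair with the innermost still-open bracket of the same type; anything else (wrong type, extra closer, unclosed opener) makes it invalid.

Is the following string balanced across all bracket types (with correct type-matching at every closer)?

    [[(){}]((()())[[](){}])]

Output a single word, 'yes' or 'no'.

Answer: yes

Derivation:
pos 0: push '['; stack = [
pos 1: push '['; stack = [[
pos 2: push '('; stack = [[(
pos 3: ')' matches '('; pop; stack = [[
pos 4: push '{'; stack = [[{
pos 5: '}' matches '{'; pop; stack = [[
pos 6: ']' matches '['; pop; stack = [
pos 7: push '('; stack = [(
pos 8: push '('; stack = [((
pos 9: push '('; stack = [(((
pos 10: ')' matches '('; pop; stack = [((
pos 11: push '('; stack = [(((
pos 12: ')' matches '('; pop; stack = [((
pos 13: ')' matches '('; pop; stack = [(
pos 14: push '['; stack = [([
pos 15: push '['; stack = [([[
pos 16: ']' matches '['; pop; stack = [([
pos 17: push '('; stack = [([(
pos 18: ')' matches '('; pop; stack = [([
pos 19: push '{'; stack = [([{
pos 20: '}' matches '{'; pop; stack = [([
pos 21: ']' matches '['; pop; stack = [(
pos 22: ')' matches '('; pop; stack = [
pos 23: ']' matches '['; pop; stack = (empty)
end: stack empty → VALID
Verdict: properly nested → yes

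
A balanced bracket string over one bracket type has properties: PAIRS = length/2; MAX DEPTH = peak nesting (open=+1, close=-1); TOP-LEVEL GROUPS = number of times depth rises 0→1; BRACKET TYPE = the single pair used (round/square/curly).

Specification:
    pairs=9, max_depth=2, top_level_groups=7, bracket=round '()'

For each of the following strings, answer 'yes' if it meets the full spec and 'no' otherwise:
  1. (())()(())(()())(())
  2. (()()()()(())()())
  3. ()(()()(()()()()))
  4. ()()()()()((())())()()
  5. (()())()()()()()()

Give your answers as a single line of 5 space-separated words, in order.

String 1 '(())()(())(()())(())': depth seq [1 2 1 0 1 0 1 2 1 0 1 2 1 2 1 0 1 2 1 0]
  -> pairs=10 depth=2 groups=5 -> no
String 2 '(()()()()(())()())': depth seq [1 2 1 2 1 2 1 2 1 2 3 2 1 2 1 2 1 0]
  -> pairs=9 depth=3 groups=1 -> no
String 3 '()(()()(()()()()))': depth seq [1 0 1 2 1 2 1 2 3 2 3 2 3 2 3 2 1 0]
  -> pairs=9 depth=3 groups=2 -> no
String 4 '()()()()()((())())()()': depth seq [1 0 1 0 1 0 1 0 1 0 1 2 3 2 1 2 1 0 1 0 1 0]
  -> pairs=11 depth=3 groups=8 -> no
String 5 '(()())()()()()()()': depth seq [1 2 1 2 1 0 1 0 1 0 1 0 1 0 1 0 1 0]
  -> pairs=9 depth=2 groups=7 -> yes

Answer: no no no no yes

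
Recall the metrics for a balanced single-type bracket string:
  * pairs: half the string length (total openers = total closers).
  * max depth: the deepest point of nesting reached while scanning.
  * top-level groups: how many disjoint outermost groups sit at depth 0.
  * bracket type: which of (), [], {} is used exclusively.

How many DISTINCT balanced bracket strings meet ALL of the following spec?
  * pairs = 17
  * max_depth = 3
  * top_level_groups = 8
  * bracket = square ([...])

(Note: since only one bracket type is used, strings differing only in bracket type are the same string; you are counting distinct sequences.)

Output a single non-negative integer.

Answer: 321248

Derivation:
Spec: pairs=17 depth=3 groups=8
Count(depth <= 3) = 332688
Count(depth <= 2) = 11440
Count(depth == 3) = 332688 - 11440 = 321248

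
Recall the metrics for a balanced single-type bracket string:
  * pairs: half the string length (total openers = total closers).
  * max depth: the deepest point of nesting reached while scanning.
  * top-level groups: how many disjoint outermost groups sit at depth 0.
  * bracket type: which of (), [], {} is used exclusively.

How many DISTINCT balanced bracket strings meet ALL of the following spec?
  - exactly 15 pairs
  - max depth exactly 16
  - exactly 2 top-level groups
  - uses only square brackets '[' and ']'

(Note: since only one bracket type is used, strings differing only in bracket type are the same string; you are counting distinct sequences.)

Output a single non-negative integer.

Answer: 0

Derivation:
Spec: pairs=15 depth=16 groups=2
Count(depth <= 16) = 2674440
Count(depth <= 15) = 2674440
Count(depth == 16) = 2674440 - 2674440 = 0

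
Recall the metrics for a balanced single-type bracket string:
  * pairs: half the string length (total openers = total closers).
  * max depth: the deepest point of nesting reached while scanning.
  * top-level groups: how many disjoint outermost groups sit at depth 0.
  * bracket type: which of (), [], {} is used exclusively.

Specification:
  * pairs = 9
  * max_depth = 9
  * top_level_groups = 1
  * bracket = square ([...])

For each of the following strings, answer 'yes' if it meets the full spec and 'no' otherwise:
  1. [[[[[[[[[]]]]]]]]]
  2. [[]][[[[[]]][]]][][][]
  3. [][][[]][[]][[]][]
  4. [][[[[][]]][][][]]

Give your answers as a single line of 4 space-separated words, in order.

String 1 '[[[[[[[[[]]]]]]]]]': depth seq [1 2 3 4 5 6 7 8 9 8 7 6 5 4 3 2 1 0]
  -> pairs=9 depth=9 groups=1 -> yes
String 2 '[[]][[[[[]]][]]][][][]': depth seq [1 2 1 0 1 2 3 4 5 4 3 2 3 2 1 0 1 0 1 0 1 0]
  -> pairs=11 depth=5 groups=5 -> no
String 3 '[][][[]][[]][[]][]': depth seq [1 0 1 0 1 2 1 0 1 2 1 0 1 2 1 0 1 0]
  -> pairs=9 depth=2 groups=6 -> no
String 4 '[][[[[][]]][][][]]': depth seq [1 0 1 2 3 4 3 4 3 2 1 2 1 2 1 2 1 0]
  -> pairs=9 depth=4 groups=2 -> no

Answer: yes no no no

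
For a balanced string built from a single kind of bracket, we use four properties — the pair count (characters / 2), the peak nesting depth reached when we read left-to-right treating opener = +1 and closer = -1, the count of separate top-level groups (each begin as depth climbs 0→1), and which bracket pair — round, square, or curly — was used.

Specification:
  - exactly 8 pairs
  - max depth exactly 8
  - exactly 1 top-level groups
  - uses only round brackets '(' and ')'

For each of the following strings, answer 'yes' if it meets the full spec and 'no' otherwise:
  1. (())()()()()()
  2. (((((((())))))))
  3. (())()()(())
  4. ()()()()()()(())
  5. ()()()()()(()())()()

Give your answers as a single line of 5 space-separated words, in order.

Answer: no yes no no no

Derivation:
String 1 '(())()()()()()': depth seq [1 2 1 0 1 0 1 0 1 0 1 0 1 0]
  -> pairs=7 depth=2 groups=6 -> no
String 2 '(((((((())))))))': depth seq [1 2 3 4 5 6 7 8 7 6 5 4 3 2 1 0]
  -> pairs=8 depth=8 groups=1 -> yes
String 3 '(())()()(())': depth seq [1 2 1 0 1 0 1 0 1 2 1 0]
  -> pairs=6 depth=2 groups=4 -> no
String 4 '()()()()()()(())': depth seq [1 0 1 0 1 0 1 0 1 0 1 0 1 2 1 0]
  -> pairs=8 depth=2 groups=7 -> no
String 5 '()()()()()(()())()()': depth seq [1 0 1 0 1 0 1 0 1 0 1 2 1 2 1 0 1 0 1 0]
  -> pairs=10 depth=2 groups=8 -> no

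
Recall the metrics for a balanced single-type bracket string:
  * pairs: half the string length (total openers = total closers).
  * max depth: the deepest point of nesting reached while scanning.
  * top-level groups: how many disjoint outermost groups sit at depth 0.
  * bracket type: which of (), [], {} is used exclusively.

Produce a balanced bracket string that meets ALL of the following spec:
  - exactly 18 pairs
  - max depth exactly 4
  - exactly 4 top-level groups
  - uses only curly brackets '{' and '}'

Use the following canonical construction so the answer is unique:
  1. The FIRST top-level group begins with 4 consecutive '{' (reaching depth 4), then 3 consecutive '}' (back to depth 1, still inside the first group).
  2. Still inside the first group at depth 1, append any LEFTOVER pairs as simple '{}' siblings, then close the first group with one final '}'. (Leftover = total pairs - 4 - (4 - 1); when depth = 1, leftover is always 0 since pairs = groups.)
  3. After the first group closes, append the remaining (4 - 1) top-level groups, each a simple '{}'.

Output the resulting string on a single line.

Spec: pairs=18 depth=4 groups=4
Leftover pairs = 18 - 4 - (4-1) = 11
First group: deep chain of depth 4 + 11 sibling pairs
Remaining 3 groups: simple '{}' each

Answer: {{{{}}}{}{}{}{}{}{}{}{}{}{}{}}{}{}{}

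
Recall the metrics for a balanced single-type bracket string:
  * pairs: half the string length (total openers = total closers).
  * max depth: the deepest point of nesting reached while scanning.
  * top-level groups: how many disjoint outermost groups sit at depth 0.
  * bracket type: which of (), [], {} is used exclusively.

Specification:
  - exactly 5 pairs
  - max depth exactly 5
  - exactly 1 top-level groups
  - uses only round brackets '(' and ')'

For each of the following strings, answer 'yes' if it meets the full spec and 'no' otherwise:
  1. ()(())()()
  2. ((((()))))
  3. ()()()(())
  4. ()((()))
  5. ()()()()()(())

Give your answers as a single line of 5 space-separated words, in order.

Answer: no yes no no no

Derivation:
String 1 '()(())()()': depth seq [1 0 1 2 1 0 1 0 1 0]
  -> pairs=5 depth=2 groups=4 -> no
String 2 '((((()))))': depth seq [1 2 3 4 5 4 3 2 1 0]
  -> pairs=5 depth=5 groups=1 -> yes
String 3 '()()()(())': depth seq [1 0 1 0 1 0 1 2 1 0]
  -> pairs=5 depth=2 groups=4 -> no
String 4 '()((()))': depth seq [1 0 1 2 3 2 1 0]
  -> pairs=4 depth=3 groups=2 -> no
String 5 '()()()()()(())': depth seq [1 0 1 0 1 0 1 0 1 0 1 2 1 0]
  -> pairs=7 depth=2 groups=6 -> no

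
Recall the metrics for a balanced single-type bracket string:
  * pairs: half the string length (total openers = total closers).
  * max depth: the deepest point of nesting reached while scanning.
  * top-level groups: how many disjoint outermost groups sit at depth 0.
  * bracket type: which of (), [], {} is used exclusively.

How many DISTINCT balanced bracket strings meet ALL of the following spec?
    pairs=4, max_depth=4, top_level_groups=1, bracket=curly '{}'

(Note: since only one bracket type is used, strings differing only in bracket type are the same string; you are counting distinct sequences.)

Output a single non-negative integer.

Answer: 1

Derivation:
Spec: pairs=4 depth=4 groups=1
Count(depth <= 4) = 5
Count(depth <= 3) = 4
Count(depth == 4) = 5 - 4 = 1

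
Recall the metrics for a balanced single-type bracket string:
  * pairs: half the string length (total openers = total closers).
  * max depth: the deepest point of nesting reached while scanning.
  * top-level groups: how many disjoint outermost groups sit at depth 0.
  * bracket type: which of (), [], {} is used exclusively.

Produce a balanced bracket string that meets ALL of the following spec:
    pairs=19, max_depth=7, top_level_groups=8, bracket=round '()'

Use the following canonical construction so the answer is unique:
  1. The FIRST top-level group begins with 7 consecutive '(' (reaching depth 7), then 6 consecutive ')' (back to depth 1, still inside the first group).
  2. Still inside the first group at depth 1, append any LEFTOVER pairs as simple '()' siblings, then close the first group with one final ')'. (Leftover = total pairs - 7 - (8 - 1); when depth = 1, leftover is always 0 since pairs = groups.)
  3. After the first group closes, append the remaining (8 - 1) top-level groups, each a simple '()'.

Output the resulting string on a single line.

Spec: pairs=19 depth=7 groups=8
Leftover pairs = 19 - 7 - (8-1) = 5
First group: deep chain of depth 7 + 5 sibling pairs
Remaining 7 groups: simple '()' each

Answer: ((((((())))))()()()()())()()()()()()()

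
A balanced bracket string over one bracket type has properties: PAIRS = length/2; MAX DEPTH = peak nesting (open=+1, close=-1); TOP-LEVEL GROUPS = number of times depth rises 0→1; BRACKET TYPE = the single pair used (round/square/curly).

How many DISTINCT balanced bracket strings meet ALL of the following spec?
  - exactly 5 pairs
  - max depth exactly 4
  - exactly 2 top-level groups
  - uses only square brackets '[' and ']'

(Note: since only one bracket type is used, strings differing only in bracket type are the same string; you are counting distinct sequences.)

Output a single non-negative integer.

Answer: 2

Derivation:
Spec: pairs=5 depth=4 groups=2
Count(depth <= 4) = 14
Count(depth <= 3) = 12
Count(depth == 4) = 14 - 12 = 2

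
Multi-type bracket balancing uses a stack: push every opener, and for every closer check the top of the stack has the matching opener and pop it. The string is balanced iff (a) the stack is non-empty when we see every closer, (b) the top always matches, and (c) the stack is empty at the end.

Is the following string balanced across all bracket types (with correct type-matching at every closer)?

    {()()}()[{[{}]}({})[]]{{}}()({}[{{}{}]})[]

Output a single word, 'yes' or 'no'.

Answer: no

Derivation:
pos 0: push '{'; stack = {
pos 1: push '('; stack = {(
pos 2: ')' matches '('; pop; stack = {
pos 3: push '('; stack = {(
pos 4: ')' matches '('; pop; stack = {
pos 5: '}' matches '{'; pop; stack = (empty)
pos 6: push '('; stack = (
pos 7: ')' matches '('; pop; stack = (empty)
pos 8: push '['; stack = [
pos 9: push '{'; stack = [{
pos 10: push '['; stack = [{[
pos 11: push '{'; stack = [{[{
pos 12: '}' matches '{'; pop; stack = [{[
pos 13: ']' matches '['; pop; stack = [{
pos 14: '}' matches '{'; pop; stack = [
pos 15: push '('; stack = [(
pos 16: push '{'; stack = [({
pos 17: '}' matches '{'; pop; stack = [(
pos 18: ')' matches '('; pop; stack = [
pos 19: push '['; stack = [[
pos 20: ']' matches '['; pop; stack = [
pos 21: ']' matches '['; pop; stack = (empty)
pos 22: push '{'; stack = {
pos 23: push '{'; stack = {{
pos 24: '}' matches '{'; pop; stack = {
pos 25: '}' matches '{'; pop; stack = (empty)
pos 26: push '('; stack = (
pos 27: ')' matches '('; pop; stack = (empty)
pos 28: push '('; stack = (
pos 29: push '{'; stack = ({
pos 30: '}' matches '{'; pop; stack = (
pos 31: push '['; stack = ([
pos 32: push '{'; stack = ([{
pos 33: push '{'; stack = ([{{
pos 34: '}' matches '{'; pop; stack = ([{
pos 35: push '{'; stack = ([{{
pos 36: '}' matches '{'; pop; stack = ([{
pos 37: saw closer ']' but top of stack is '{' (expected '}') → INVALID
Verdict: type mismatch at position 37: ']' closes '{' → no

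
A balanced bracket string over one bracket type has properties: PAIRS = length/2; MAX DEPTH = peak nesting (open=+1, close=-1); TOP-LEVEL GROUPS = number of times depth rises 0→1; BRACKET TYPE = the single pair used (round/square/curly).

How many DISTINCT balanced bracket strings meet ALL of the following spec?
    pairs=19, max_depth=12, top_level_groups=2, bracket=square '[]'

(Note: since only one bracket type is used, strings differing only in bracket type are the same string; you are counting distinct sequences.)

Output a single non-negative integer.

Spec: pairs=19 depth=12 groups=2
Count(depth <= 12) = 477185786
Count(depth <= 11) = 475586188
Count(depth == 12) = 477185786 - 475586188 = 1599598

Answer: 1599598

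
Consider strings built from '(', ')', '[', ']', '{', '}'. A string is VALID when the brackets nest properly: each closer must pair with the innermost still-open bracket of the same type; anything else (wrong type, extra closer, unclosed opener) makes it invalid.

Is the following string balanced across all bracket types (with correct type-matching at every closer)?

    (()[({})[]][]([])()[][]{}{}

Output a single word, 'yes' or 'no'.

Answer: no

Derivation:
pos 0: push '('; stack = (
pos 1: push '('; stack = ((
pos 2: ')' matches '('; pop; stack = (
pos 3: push '['; stack = ([
pos 4: push '('; stack = ([(
pos 5: push '{'; stack = ([({
pos 6: '}' matches '{'; pop; stack = ([(
pos 7: ')' matches '('; pop; stack = ([
pos 8: push '['; stack = ([[
pos 9: ']' matches '['; pop; stack = ([
pos 10: ']' matches '['; pop; stack = (
pos 11: push '['; stack = ([
pos 12: ']' matches '['; pop; stack = (
pos 13: push '('; stack = ((
pos 14: push '['; stack = (([
pos 15: ']' matches '['; pop; stack = ((
pos 16: ')' matches '('; pop; stack = (
pos 17: push '('; stack = ((
pos 18: ')' matches '('; pop; stack = (
pos 19: push '['; stack = ([
pos 20: ']' matches '['; pop; stack = (
pos 21: push '['; stack = ([
pos 22: ']' matches '['; pop; stack = (
pos 23: push '{'; stack = ({
pos 24: '}' matches '{'; pop; stack = (
pos 25: push '{'; stack = ({
pos 26: '}' matches '{'; pop; stack = (
end: stack still non-empty (() → INVALID
Verdict: unclosed openers at end: ( → no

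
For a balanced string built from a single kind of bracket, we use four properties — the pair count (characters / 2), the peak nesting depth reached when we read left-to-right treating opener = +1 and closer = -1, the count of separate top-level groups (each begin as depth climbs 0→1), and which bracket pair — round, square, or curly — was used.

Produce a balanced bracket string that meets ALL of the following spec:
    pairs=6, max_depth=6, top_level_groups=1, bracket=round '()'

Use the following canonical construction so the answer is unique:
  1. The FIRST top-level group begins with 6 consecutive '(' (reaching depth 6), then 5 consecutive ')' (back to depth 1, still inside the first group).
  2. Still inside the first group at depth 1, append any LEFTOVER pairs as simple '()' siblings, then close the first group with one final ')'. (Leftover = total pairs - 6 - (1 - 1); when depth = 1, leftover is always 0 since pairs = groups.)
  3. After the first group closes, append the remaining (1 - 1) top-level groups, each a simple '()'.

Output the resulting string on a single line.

Spec: pairs=6 depth=6 groups=1
Leftover pairs = 6 - 6 - (1-1) = 0
First group: deep chain of depth 6 + 0 sibling pairs
Remaining 0 groups: simple '()' each

Answer: (((((())))))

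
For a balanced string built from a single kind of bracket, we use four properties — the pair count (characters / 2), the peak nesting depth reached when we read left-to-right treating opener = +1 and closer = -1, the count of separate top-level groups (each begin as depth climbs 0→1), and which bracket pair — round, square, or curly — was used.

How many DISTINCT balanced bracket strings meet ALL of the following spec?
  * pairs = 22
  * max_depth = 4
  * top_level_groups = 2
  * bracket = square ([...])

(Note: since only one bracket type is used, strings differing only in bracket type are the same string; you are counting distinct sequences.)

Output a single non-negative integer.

Spec: pairs=22 depth=4 groups=2
Count(depth <= 4) = 474261691
Count(depth <= 3) = 6029312
Count(depth == 4) = 474261691 - 6029312 = 468232379

Answer: 468232379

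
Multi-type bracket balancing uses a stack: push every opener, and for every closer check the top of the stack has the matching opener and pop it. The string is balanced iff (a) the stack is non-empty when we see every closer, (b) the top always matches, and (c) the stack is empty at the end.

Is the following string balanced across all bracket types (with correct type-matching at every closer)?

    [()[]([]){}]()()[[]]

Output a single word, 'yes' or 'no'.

Answer: yes

Derivation:
pos 0: push '['; stack = [
pos 1: push '('; stack = [(
pos 2: ')' matches '('; pop; stack = [
pos 3: push '['; stack = [[
pos 4: ']' matches '['; pop; stack = [
pos 5: push '('; stack = [(
pos 6: push '['; stack = [([
pos 7: ']' matches '['; pop; stack = [(
pos 8: ')' matches '('; pop; stack = [
pos 9: push '{'; stack = [{
pos 10: '}' matches '{'; pop; stack = [
pos 11: ']' matches '['; pop; stack = (empty)
pos 12: push '('; stack = (
pos 13: ')' matches '('; pop; stack = (empty)
pos 14: push '('; stack = (
pos 15: ')' matches '('; pop; stack = (empty)
pos 16: push '['; stack = [
pos 17: push '['; stack = [[
pos 18: ']' matches '['; pop; stack = [
pos 19: ']' matches '['; pop; stack = (empty)
end: stack empty → VALID
Verdict: properly nested → yes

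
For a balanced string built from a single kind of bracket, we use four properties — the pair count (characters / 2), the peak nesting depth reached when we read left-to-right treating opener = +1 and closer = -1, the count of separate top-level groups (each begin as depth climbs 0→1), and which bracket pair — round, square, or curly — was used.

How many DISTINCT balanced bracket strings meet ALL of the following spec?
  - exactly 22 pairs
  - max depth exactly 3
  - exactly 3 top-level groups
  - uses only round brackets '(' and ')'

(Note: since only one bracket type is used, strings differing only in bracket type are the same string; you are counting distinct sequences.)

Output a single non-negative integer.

Answer: 17891118

Derivation:
Spec: pairs=22 depth=3 groups=3
Count(depth <= 3) = 17891328
Count(depth <= 2) = 210
Count(depth == 3) = 17891328 - 210 = 17891118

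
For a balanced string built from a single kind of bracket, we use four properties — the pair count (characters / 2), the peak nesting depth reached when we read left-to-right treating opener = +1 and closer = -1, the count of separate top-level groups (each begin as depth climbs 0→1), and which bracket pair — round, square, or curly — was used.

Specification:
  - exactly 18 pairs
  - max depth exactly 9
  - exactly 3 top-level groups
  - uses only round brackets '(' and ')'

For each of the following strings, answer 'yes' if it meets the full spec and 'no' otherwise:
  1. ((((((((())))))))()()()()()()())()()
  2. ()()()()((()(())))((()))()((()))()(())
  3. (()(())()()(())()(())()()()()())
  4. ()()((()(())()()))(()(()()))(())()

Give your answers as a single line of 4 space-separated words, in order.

String 1 '((((((((())))))))()()()()()()())()()': depth seq [1 2 3 4 5 6 7 8 9 8 7 6 5 4 3 2 1 2 1 2 1 2 1 2 1 2 1 2 1 2 1 0 1 0 1 0]
  -> pairs=18 depth=9 groups=3 -> yes
String 2 '()()()()((()(())))((()))()((()))()(())': depth seq [1 0 1 0 1 0 1 0 1 2 3 2 3 4 3 2 1 0 1 2 3 2 1 0 1 0 1 2 3 2 1 0 1 0 1 2 1 0]
  -> pairs=19 depth=4 groups=10 -> no
String 3 '(()(())()()(())()(())()()()()())': depth seq [1 2 1 2 3 2 1 2 1 2 1 2 3 2 1 2 1 2 3 2 1 2 1 2 1 2 1 2 1 2 1 0]
  -> pairs=16 depth=3 groups=1 -> no
String 4 '()()((()(())()()))(()(()()))(())()': depth seq [1 0 1 0 1 2 3 2 3 4 3 2 3 2 3 2 1 0 1 2 1 2 3 2 3 2 1 0 1 2 1 0 1 0]
  -> pairs=17 depth=4 groups=6 -> no

Answer: yes no no no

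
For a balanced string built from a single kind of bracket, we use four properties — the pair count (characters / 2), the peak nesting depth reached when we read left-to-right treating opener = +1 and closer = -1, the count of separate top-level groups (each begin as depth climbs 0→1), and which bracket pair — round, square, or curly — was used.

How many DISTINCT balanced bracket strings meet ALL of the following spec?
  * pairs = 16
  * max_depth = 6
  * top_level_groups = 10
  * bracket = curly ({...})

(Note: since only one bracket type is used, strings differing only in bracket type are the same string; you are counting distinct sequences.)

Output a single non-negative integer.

Spec: pairs=16 depth=6 groups=10
Count(depth <= 6) = 33905
Count(depth <= 5) = 33725
Count(depth == 6) = 33905 - 33725 = 180

Answer: 180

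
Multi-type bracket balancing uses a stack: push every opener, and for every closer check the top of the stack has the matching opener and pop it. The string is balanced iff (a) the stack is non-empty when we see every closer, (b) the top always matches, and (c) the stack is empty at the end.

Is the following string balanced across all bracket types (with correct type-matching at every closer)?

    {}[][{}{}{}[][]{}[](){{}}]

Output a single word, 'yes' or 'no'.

Answer: yes

Derivation:
pos 0: push '{'; stack = {
pos 1: '}' matches '{'; pop; stack = (empty)
pos 2: push '['; stack = [
pos 3: ']' matches '['; pop; stack = (empty)
pos 4: push '['; stack = [
pos 5: push '{'; stack = [{
pos 6: '}' matches '{'; pop; stack = [
pos 7: push '{'; stack = [{
pos 8: '}' matches '{'; pop; stack = [
pos 9: push '{'; stack = [{
pos 10: '}' matches '{'; pop; stack = [
pos 11: push '['; stack = [[
pos 12: ']' matches '['; pop; stack = [
pos 13: push '['; stack = [[
pos 14: ']' matches '['; pop; stack = [
pos 15: push '{'; stack = [{
pos 16: '}' matches '{'; pop; stack = [
pos 17: push '['; stack = [[
pos 18: ']' matches '['; pop; stack = [
pos 19: push '('; stack = [(
pos 20: ')' matches '('; pop; stack = [
pos 21: push '{'; stack = [{
pos 22: push '{'; stack = [{{
pos 23: '}' matches '{'; pop; stack = [{
pos 24: '}' matches '{'; pop; stack = [
pos 25: ']' matches '['; pop; stack = (empty)
end: stack empty → VALID
Verdict: properly nested → yes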